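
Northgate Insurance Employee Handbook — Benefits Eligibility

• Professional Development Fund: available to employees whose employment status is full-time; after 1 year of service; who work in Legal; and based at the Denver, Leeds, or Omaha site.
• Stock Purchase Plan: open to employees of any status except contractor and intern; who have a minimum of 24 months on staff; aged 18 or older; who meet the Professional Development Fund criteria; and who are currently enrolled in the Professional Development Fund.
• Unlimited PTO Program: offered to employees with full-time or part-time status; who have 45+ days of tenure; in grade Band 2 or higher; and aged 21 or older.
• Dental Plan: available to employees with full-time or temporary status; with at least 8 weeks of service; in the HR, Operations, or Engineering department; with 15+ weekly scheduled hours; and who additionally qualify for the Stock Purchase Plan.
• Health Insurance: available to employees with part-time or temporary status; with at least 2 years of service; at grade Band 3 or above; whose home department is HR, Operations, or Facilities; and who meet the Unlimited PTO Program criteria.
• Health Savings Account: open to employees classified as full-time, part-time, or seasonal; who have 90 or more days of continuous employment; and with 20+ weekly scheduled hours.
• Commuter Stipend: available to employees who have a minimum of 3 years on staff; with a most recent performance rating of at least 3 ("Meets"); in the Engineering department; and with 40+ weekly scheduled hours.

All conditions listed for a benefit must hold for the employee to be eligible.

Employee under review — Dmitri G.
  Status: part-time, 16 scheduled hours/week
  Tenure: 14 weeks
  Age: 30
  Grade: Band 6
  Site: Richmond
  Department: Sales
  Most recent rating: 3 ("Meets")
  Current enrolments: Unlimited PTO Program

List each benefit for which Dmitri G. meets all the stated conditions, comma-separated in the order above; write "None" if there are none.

Professional Development Fund — status part-time ✗ (requires full-time) → not eligible.
Stock Purchase Plan — status part-time ✓ (not excluded); service 14 weeks < 24 months (≈720 days) ✗ → not eligible.
Unlimited PTO Program — status part-time ✓; service 14 weeks ≥ 45 days ✓; grade Band 6 ≥ Band 2 ✓; age 30 ≥ 21 ✓ → eligible.
Dental Plan — status part-time ✗ (requires full-time or temporary) → not eligible.
Health Insurance — status part-time ✓; service 14 weeks < 2 years (≈730 days) ✗ → not eligible.
Health Savings Account — status part-time ✓; service 14 weeks ≥ 90 days ✓; 16 hrs/wk < 20 ✗ → not eligible.
Commuter Stipend — service 14 weeks < 3 years (≈1095 days) ✗ → not eligible.

Unlimited PTO Program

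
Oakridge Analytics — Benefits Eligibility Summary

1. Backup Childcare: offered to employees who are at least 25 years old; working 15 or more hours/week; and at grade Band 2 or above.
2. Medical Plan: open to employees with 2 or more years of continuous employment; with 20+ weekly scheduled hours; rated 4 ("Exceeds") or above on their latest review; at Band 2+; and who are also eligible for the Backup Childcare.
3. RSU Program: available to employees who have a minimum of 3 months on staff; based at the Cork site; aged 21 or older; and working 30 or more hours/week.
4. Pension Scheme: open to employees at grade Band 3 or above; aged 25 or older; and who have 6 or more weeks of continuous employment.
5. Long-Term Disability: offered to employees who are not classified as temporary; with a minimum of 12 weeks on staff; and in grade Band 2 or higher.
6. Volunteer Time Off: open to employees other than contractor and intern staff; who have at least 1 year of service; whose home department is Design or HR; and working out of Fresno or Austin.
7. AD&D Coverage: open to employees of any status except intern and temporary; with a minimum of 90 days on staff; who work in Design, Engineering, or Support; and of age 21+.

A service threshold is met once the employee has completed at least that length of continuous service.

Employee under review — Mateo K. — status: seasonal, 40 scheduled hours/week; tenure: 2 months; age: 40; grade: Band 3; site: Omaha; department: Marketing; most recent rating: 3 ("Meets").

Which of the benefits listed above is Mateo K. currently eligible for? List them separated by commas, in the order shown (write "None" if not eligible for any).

Backup Childcare, Pension Scheme

Backup Childcare — age 40 ≥ 25 ✓; 40 hrs/wk ≥ 15 ✓; grade Band 3 ≥ Band 2 ✓ → eligible.
Medical Plan — service 2 months < 2 years (≈730 days) ✗ → not eligible.
RSU Program — service 2 months < 3 months ✗ → not eligible.
Pension Scheme — grade Band 3 ≥ Band 3 ✓; age 40 ≥ 25 ✓; service 2 months ≥ 6 weeks (≈42 days) ✓ → eligible.
Long-Term Disability — status seasonal ✓ (not excluded); service 2 months < 12 weeks (≈84 days) ✗ → not eligible.
Volunteer Time Off — status seasonal ✓ (not excluded); service 2 months < 1 year (≈365 days) ✗ → not eligible.
AD&D Coverage — status seasonal ✓ (not excluded); service 2 months < 90 days ✗ → not eligible.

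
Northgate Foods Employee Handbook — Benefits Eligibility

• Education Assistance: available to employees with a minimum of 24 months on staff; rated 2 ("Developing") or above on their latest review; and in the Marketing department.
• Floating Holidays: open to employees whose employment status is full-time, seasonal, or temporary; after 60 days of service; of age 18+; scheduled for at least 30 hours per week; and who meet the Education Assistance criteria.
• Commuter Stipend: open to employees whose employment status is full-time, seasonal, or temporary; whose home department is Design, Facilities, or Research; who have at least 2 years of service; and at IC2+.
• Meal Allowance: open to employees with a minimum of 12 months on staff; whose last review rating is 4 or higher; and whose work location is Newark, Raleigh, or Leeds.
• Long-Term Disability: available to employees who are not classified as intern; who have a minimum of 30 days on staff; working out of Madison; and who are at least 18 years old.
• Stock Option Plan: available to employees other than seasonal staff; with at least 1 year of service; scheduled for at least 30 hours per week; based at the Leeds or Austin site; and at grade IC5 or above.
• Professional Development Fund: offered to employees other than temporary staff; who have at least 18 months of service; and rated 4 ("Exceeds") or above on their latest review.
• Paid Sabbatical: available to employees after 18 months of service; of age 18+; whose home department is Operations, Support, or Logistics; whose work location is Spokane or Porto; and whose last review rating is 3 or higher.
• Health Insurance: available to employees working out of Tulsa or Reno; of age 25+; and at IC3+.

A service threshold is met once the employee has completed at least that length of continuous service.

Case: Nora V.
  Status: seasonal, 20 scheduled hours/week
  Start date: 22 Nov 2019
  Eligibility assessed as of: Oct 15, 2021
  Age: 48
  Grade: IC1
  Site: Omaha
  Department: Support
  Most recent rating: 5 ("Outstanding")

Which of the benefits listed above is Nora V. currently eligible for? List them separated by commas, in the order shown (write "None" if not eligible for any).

Professional Development Fund

Service from 22 Nov 2019 to Oct 15, 2021: 693 days.
Education Assistance — service 693 days < 24 months (≈720 days) ✗ → not eligible.
Floating Holidays — status seasonal ✓; service 693 days ≥ 60 days ✓; age 48 ≥ 18 ✓; 20 hrs/wk < 30 ✗ → not eligible.
Commuter Stipend — status seasonal ✓; dept Support ✗ → not eligible.
Meal Allowance — service 693 days ≥ 12 months (≈360 days) ✓; rating 5 ≥ 4 ✓; site Omaha ✗ (not Newark, Raleigh, or Leeds) → not eligible.
Long-Term Disability — status seasonal ✓ (not excluded); service 693 days ≥ 30 days ✓; site Omaha ✗ (not Madison) → not eligible.
Stock Option Plan — status seasonal ✗ (excluded) → not eligible.
Professional Development Fund — status seasonal ✓ (not excluded); service 693 days ≥ 18 months (≈540 days) ✓; rating 5 ≥ 4 ✓ → eligible.
Paid Sabbatical — service 693 days ≥ 18 months (≈540 days) ✓; age 48 ≥ 18 ✓; dept Support ✓; site Omaha ✗ (not Spokane or Porto) → not eligible.
Health Insurance — site Omaha ✗ (not Tulsa or Reno) → not eligible.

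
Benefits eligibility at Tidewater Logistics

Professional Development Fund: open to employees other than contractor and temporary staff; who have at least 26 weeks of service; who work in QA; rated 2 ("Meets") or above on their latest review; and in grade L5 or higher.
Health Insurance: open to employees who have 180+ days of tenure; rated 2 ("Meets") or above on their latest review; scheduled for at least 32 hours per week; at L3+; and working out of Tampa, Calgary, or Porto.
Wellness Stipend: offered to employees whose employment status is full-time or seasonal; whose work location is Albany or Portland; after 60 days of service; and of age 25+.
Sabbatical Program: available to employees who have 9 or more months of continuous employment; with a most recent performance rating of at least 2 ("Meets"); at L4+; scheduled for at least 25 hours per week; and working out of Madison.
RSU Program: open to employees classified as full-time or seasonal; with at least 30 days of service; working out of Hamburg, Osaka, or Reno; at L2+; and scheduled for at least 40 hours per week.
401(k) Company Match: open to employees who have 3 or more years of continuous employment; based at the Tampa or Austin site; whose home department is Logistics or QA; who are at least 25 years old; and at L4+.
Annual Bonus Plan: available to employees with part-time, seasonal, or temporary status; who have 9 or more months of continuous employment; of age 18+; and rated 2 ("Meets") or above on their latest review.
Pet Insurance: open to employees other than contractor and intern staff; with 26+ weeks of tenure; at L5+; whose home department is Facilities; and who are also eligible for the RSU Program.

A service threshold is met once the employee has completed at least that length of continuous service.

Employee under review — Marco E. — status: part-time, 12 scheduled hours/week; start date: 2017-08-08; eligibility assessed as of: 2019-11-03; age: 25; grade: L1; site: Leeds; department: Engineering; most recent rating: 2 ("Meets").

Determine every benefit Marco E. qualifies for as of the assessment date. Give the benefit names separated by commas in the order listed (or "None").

Annual Bonus Plan

Service from 2017-08-08 to 2019-11-03: 817 days.
Professional Development Fund — status part-time ✓ (not excluded); service 817 days ≥ 26 weeks (≈182 days) ✓; dept Engineering ✗ → not eligible.
Health Insurance — service 817 days ≥ 180 days ✓; rating 2 ≥ 2 ✓; 12 hrs/wk < 32 ✗ → not eligible.
Wellness Stipend — status part-time ✗ (requires full-time or seasonal) → not eligible.
Sabbatical Program — service 817 days ≥ 9 months (≈270 days) ✓; rating 2 ≥ 2 ✓; grade L1 < L4 ✗ → not eligible.
RSU Program — status part-time ✗ (requires full-time or seasonal) → not eligible.
401(k) Company Match — service 817 days < 3 years (≈1095 days) ✗ → not eligible.
Annual Bonus Plan — status part-time ✓; service 817 days ≥ 9 months (≈270 days) ✓; age 25 ≥ 18 ✓; rating 2 ≥ 2 ✓ → eligible.
Pet Insurance — status part-time ✓ (not excluded); service 817 days ≥ 26 weeks (≈182 days) ✓; grade L1 < L5 ✗ → not eligible.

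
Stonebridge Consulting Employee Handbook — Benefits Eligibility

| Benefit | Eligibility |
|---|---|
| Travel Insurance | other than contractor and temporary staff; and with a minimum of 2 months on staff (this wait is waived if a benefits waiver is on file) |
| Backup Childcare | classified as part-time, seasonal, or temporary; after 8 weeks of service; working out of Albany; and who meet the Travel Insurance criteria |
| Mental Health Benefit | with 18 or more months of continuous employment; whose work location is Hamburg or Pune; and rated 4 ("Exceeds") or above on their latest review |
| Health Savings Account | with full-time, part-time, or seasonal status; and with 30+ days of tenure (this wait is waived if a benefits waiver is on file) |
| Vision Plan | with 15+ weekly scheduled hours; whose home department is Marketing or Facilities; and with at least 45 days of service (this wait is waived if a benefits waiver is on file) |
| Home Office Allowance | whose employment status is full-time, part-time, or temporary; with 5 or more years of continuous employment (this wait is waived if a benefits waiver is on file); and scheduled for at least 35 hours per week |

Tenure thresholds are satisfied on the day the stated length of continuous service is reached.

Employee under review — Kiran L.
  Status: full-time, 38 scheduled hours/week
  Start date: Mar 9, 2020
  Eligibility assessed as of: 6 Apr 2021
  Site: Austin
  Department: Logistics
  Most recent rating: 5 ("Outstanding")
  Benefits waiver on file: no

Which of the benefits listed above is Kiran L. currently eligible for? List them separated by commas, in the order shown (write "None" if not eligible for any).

Service from Mar 9, 2020 to 6 Apr 2021: 393 days.
Travel Insurance — status full-time ✓ (not excluded); no waiver, service 393 days ≥ 2 months (≈60 days) ✓ → eligible.
Backup Childcare — status full-time ✗ (requires part-time, seasonal, or temporary) → not eligible.
Mental Health Benefit — service 393 days < 18 months (≈540 days) ✗ → not eligible.
Health Savings Account — status full-time ✓; no waiver, service 393 days ≥ 30 days ✓ → eligible.
Vision Plan — 38 hrs/wk ≥ 15 ✓; dept Logistics ✗ → not eligible.
Home Office Allowance — status full-time ✓; no waiver, service 393 days < 5 years (≈1825 days) ✗ → not eligible.

Travel Insurance, Health Savings Account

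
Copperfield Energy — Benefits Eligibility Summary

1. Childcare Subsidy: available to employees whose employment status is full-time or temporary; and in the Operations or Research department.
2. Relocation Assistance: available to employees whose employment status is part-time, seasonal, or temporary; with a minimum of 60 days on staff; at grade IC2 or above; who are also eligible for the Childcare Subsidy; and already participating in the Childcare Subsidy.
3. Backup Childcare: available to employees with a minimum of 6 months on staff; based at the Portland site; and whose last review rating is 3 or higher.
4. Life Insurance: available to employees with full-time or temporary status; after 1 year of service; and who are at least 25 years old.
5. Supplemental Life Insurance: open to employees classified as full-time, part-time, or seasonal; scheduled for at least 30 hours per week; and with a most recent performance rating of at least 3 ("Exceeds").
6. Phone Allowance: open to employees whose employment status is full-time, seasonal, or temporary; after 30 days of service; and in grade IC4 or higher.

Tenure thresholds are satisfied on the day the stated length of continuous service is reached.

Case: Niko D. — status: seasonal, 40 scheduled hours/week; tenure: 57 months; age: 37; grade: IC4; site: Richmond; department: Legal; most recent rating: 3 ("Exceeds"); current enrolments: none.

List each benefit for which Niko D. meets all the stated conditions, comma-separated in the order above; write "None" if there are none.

Supplemental Life Insurance, Phone Allowance

Childcare Subsidy — status seasonal ✗ (requires full-time or temporary) → not eligible.
Relocation Assistance — status seasonal ✓; service 57 months ≥ 60 days ✓; grade IC4 ≥ IC2 ✓; not eligible for Childcare Subsidy ✗ → not eligible.
Backup Childcare — service 57 months ≥ 6 months ✓; site Richmond ✗ (not Portland) → not eligible.
Life Insurance — status seasonal ✗ (requires full-time or temporary) → not eligible.
Supplemental Life Insurance — status seasonal ✓; 40 hrs/wk ≥ 30 ✓; rating 3 ≥ 3 ✓ → eligible.
Phone Allowance — status seasonal ✓; service 57 months ≥ 30 days ✓; grade IC4 ≥ IC4 ✓ → eligible.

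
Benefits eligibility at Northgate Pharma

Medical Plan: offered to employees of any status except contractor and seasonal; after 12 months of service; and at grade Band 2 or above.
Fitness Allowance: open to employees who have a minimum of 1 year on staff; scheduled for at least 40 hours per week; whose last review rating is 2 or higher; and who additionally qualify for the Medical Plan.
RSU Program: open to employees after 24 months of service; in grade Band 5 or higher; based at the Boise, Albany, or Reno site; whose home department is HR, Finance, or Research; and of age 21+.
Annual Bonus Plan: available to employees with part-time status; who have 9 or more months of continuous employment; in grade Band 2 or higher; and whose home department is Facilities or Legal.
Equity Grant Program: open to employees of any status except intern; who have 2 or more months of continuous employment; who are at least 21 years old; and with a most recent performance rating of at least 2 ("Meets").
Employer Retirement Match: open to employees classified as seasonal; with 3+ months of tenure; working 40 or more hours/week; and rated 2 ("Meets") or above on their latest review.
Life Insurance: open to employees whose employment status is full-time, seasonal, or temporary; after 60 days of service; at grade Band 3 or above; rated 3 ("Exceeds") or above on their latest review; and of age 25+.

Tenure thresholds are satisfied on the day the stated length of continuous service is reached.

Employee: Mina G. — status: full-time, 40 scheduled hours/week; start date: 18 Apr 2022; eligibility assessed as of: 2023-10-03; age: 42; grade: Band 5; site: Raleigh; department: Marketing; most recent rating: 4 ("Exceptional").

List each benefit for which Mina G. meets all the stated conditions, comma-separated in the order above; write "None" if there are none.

Medical Plan, Fitness Allowance, Equity Grant Program, Life Insurance

Service from 18 Apr 2022 to 2023-10-03: 533 days.
Medical Plan — status full-time ✓ (not excluded); service 533 days ≥ 12 months (≈360 days) ✓; grade Band 5 ≥ Band 2 ✓ → eligible.
Fitness Allowance — service 533 days ≥ 1 year (≈365 days) ✓; 40 hrs/wk ≥ 40 ✓; rating 4 ≥ 2 ✓; eligible for Medical Plan ✓ → eligible.
RSU Program — service 533 days < 24 months (≈720 days) ✗ → not eligible.
Annual Bonus Plan — status full-time ✗ (requires part-time) → not eligible.
Equity Grant Program — status full-time ✓ (not excluded); service 533 days ≥ 2 months (≈60 days) ✓; age 42 ≥ 21 ✓; rating 4 ≥ 2 ✓ → eligible.
Employer Retirement Match — status full-time ✗ (requires seasonal) → not eligible.
Life Insurance — status full-time ✓; service 533 days ≥ 60 days ✓; grade Band 5 ≥ Band 3 ✓; rating 4 ≥ 3 ✓; age 42 ≥ 25 ✓ → eligible.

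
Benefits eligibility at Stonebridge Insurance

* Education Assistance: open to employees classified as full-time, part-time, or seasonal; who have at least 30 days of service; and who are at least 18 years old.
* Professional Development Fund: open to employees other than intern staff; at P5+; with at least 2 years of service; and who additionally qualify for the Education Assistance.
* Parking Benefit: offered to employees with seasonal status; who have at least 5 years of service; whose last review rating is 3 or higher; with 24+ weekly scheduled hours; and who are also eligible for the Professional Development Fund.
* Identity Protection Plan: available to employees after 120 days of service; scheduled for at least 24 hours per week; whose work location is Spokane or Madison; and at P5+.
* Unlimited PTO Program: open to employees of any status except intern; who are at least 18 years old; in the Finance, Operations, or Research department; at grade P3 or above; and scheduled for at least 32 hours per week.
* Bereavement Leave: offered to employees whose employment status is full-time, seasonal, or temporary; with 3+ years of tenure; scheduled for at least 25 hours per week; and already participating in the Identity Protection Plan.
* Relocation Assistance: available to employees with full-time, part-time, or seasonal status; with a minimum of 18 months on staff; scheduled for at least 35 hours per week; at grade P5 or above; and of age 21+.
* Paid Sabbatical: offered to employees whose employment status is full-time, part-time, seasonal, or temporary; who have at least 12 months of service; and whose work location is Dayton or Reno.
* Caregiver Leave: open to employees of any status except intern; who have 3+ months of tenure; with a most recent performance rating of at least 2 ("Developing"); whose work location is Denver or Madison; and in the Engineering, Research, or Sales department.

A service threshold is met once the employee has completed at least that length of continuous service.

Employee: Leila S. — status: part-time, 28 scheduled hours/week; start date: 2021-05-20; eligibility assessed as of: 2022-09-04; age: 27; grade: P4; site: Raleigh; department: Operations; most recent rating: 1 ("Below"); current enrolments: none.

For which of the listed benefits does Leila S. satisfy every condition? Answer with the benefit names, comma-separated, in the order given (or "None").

Education Assistance

Service from 2021-05-20 to 2022-09-04: 472 days.
Education Assistance — status part-time ✓; service 472 days ≥ 30 days ✓; age 27 ≥ 18 ✓ → eligible.
Professional Development Fund — status part-time ✓ (not excluded); grade P4 < P5 ✗ → not eligible.
Parking Benefit — status part-time ✗ (requires seasonal) → not eligible.
Identity Protection Plan — service 472 days ≥ 120 days ✓; 28 hrs/wk ≥ 24 ✓; site Raleigh ✗ (not Spokane or Madison) → not eligible.
Unlimited PTO Program — status part-time ✓ (not excluded); age 27 ≥ 18 ✓; dept Operations ✓; grade P4 ≥ P3 ✓; 28 hrs/wk < 32 ✗ → not eligible.
Bereavement Leave — status part-time ✗ (requires full-time, seasonal, or temporary) → not eligible.
Relocation Assistance — status part-time ✓; service 472 days < 18 months (≈540 days) ✗ → not eligible.
Paid Sabbatical — status part-time ✓; service 472 days ≥ 12 months (≈360 days) ✓; site Raleigh ✗ (not Dayton or Reno) → not eligible.
Caregiver Leave — status part-time ✓ (not excluded); service 472 days ≥ 3 months (≈90 days) ✓; rating 1 < 2 ✗ → not eligible.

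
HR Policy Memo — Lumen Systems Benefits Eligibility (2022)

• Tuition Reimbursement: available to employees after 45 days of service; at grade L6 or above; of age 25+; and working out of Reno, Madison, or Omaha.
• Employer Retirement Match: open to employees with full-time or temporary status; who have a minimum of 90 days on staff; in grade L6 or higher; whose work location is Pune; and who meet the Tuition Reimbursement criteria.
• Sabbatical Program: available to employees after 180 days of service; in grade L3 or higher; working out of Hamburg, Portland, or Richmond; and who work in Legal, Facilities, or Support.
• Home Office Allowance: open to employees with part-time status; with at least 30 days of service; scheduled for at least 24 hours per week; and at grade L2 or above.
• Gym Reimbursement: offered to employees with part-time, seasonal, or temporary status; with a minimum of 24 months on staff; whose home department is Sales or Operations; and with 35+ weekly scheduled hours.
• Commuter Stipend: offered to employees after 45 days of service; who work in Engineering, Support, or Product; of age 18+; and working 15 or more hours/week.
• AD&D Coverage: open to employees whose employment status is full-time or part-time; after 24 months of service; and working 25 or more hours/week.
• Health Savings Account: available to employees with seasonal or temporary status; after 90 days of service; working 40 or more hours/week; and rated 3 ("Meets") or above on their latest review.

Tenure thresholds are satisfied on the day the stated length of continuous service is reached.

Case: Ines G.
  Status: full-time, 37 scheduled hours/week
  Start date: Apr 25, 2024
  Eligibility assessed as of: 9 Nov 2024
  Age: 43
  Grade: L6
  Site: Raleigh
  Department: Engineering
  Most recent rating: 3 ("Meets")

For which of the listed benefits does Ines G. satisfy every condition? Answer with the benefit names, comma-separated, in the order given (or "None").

Commuter Stipend

Service from Apr 25, 2024 to 9 Nov 2024: 198 days.
Tuition Reimbursement — service 198 days ≥ 45 days ✓; grade L6 ≥ L6 ✓; age 43 ≥ 25 ✓; site Raleigh ✗ (not Reno, Madison, or Omaha) → not eligible.
Employer Retirement Match — status full-time ✓; service 198 days ≥ 90 days ✓; grade L6 ≥ L6 ✓; site Raleigh ✗ (not Pune) → not eligible.
Sabbatical Program — service 198 days ≥ 180 days ✓; grade L6 ≥ L3 ✓; site Raleigh ✗ (not Hamburg, Portland, or Richmond) → not eligible.
Home Office Allowance — status full-time ✗ (requires part-time) → not eligible.
Gym Reimbursement — status full-time ✗ (requires part-time, seasonal, or temporary) → not eligible.
Commuter Stipend — service 198 days ≥ 45 days ✓; dept Engineering ✓; age 43 ≥ 18 ✓; 37 hrs/wk ≥ 15 ✓ → eligible.
AD&D Coverage — status full-time ✓; service 198 days < 24 months (≈720 days) ✗ → not eligible.
Health Savings Account — status full-time ✗ (requires seasonal or temporary) → not eligible.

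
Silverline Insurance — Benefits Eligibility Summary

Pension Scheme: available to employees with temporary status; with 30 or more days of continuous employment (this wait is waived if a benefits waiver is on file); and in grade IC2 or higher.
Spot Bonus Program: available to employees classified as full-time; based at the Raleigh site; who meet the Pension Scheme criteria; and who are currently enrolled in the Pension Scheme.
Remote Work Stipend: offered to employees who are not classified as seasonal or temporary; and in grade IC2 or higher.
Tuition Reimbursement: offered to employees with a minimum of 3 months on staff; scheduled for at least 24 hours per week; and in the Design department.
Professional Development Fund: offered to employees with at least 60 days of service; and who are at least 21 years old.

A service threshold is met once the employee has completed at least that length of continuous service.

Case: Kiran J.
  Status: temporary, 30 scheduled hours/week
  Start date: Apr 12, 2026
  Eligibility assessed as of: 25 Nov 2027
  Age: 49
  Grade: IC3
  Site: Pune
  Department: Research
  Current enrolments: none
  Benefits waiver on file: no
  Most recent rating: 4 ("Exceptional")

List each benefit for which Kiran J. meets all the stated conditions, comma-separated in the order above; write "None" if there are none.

Service from Apr 12, 2026 to 25 Nov 2027: 592 days.
Pension Scheme — status temporary ✓; no waiver, service 592 days ≥ 30 days ✓; grade IC3 ≥ IC2 ✓ → eligible.
Spot Bonus Program — status temporary ✗ (requires full-time) → not eligible.
Remote Work Stipend — status temporary ✗ (excluded) → not eligible.
Tuition Reimbursement — service 592 days ≥ 3 months (≈90 days) ✓; 30 hrs/wk ≥ 24 ✓; dept Research ✗ → not eligible.
Professional Development Fund — service 592 days ≥ 60 days ✓; age 49 ≥ 21 ✓ → eligible.

Pension Scheme, Professional Development Fund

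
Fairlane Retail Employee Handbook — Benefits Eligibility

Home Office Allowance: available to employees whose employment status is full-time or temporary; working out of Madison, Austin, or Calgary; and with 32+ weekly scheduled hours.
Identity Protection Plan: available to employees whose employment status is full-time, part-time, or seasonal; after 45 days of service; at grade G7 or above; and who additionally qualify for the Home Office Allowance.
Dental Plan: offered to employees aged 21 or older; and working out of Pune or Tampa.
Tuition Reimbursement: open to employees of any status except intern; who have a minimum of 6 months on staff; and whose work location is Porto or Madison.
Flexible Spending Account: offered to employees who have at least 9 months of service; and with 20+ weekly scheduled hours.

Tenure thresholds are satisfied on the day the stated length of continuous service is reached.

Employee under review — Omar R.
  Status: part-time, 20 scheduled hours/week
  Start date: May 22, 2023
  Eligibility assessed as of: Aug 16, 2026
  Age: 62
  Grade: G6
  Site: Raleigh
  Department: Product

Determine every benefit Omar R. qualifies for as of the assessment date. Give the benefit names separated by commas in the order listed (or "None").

Flexible Spending Account

Service from May 22, 2023 to Aug 16, 2026: 1182 days.
Home Office Allowance — status part-time ✗ (requires full-time or temporary) → not eligible.
Identity Protection Plan — status part-time ✓; service 1182 days ≥ 45 days ✓; grade G6 < G7 ✗ → not eligible.
Dental Plan — age 62 ≥ 21 ✓; site Raleigh ✗ (not Pune or Tampa) → not eligible.
Tuition Reimbursement — status part-time ✓ (not excluded); service 1182 days ≥ 6 months (≈180 days) ✓; site Raleigh ✗ (not Porto or Madison) → not eligible.
Flexible Spending Account — service 1182 days ≥ 9 months (≈270 days) ✓; 20 hrs/wk ≥ 20 ✓ → eligible.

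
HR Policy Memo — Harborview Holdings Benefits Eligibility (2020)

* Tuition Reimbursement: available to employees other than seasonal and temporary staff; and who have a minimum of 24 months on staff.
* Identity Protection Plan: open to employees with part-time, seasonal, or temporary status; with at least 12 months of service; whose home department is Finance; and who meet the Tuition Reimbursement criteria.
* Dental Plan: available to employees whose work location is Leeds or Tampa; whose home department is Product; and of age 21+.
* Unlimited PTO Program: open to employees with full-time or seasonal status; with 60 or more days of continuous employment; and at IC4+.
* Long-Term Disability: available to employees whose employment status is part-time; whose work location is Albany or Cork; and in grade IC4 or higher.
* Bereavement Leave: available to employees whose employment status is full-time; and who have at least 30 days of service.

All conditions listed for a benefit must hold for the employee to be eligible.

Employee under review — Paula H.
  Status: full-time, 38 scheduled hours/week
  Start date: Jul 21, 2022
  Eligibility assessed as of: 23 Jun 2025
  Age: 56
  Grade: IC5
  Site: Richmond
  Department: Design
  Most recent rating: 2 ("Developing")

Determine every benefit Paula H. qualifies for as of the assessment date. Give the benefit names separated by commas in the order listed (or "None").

Tuition Reimbursement, Unlimited PTO Program, Bereavement Leave

Service from Jul 21, 2022 to 23 Jun 2025: 1068 days.
Tuition Reimbursement — status full-time ✓ (not excluded); service 1068 days ≥ 24 months (≈720 days) ✓ → eligible.
Identity Protection Plan — status full-time ✗ (requires part-time, seasonal, or temporary) → not eligible.
Dental Plan — site Richmond ✗ (not Leeds or Tampa) → not eligible.
Unlimited PTO Program — status full-time ✓; service 1068 days ≥ 60 days ✓; grade IC5 ≥ IC4 ✓ → eligible.
Long-Term Disability — status full-time ✗ (requires part-time) → not eligible.
Bereavement Leave — status full-time ✓; service 1068 days ≥ 30 days ✓ → eligible.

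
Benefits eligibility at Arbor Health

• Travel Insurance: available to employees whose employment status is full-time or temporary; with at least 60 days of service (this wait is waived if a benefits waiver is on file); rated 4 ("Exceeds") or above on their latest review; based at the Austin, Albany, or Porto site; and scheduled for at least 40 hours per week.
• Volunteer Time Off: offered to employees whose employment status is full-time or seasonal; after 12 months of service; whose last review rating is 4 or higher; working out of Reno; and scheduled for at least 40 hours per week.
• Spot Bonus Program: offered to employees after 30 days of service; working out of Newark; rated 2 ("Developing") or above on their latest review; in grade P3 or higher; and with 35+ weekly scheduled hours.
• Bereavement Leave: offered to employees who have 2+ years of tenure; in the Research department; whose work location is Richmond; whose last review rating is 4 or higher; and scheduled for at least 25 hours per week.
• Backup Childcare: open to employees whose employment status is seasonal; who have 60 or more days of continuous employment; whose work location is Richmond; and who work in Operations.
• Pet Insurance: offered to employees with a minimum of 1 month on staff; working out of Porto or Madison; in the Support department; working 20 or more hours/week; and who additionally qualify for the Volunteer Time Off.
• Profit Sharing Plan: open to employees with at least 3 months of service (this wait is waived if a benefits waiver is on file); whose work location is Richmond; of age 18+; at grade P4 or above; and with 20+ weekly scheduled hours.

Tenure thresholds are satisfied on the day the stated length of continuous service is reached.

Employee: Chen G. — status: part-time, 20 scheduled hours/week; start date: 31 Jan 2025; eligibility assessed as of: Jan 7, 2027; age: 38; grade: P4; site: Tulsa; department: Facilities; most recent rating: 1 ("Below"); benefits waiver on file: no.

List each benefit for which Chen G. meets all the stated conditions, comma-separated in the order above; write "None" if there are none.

None

Service from 31 Jan 2025 to Jan 7, 2027: 706 days.
Travel Insurance — status part-time ✗ (requires full-time or temporary) → not eligible.
Volunteer Time Off — status part-time ✗ (requires full-time or seasonal) → not eligible.
Spot Bonus Program — service 706 days ≥ 30 days ✓; site Tulsa ✗ (not Newark) → not eligible.
Bereavement Leave — service 706 days < 2 years (≈730 days) ✗ → not eligible.
Backup Childcare — status part-time ✗ (requires seasonal) → not eligible.
Pet Insurance — service 706 days ≥ 1 month (≈30 days) ✓; site Tulsa ✗ (not Porto or Madison) → not eligible.
Profit Sharing Plan — no waiver, service 706 days ≥ 3 months (≈90 days) ✓; site Tulsa ✗ (not Richmond) → not eligible.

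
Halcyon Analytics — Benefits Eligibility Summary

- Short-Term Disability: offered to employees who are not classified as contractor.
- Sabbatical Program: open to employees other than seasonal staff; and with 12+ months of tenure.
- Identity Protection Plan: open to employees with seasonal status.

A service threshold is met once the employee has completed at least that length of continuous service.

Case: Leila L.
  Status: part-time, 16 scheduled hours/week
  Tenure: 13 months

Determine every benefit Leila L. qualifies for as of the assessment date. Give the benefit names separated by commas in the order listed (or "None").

Short-Term Disability, Sabbatical Program

Short-Term Disability — status part-time ✓ (not excluded) → eligible.
Sabbatical Program — status part-time ✓ (not excluded); service 13 months ≥ 12 months ✓ → eligible.
Identity Protection Plan — status part-time ✗ (requires seasonal) → not eligible.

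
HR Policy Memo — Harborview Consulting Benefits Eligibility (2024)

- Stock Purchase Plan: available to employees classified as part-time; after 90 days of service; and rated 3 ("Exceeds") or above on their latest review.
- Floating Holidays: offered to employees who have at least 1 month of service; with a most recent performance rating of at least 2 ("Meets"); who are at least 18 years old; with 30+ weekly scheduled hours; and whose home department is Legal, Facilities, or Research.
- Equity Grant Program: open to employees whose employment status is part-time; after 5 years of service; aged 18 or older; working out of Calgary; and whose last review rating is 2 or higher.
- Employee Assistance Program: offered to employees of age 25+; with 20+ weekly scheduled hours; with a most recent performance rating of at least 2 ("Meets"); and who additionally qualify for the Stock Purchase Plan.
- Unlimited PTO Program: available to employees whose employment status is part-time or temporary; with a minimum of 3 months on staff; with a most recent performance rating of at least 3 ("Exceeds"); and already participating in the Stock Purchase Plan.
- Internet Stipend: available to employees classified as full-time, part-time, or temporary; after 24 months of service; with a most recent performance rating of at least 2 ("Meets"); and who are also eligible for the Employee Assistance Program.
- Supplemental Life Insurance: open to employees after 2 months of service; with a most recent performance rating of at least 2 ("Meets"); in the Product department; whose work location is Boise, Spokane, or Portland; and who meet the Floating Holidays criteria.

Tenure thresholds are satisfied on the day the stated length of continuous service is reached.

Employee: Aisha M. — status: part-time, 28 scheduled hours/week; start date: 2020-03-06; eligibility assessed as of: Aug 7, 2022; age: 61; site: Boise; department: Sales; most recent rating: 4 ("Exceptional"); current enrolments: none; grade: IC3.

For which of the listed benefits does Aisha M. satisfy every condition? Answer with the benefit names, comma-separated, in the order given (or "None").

Stock Purchase Plan, Employee Assistance Program, Internet Stipend

Service from 2020-03-06 to Aug 7, 2022: 884 days.
Stock Purchase Plan — status part-time ✓; service 884 days ≥ 90 days ✓; rating 4 ≥ 3 ✓ → eligible.
Floating Holidays — service 884 days ≥ 1 month (≈30 days) ✓; rating 4 ≥ 2 ✓; age 61 ≥ 18 ✓; 28 hrs/wk < 30 ✗ → not eligible.
Equity Grant Program — status part-time ✓; service 884 days < 5 years (≈1825 days) ✗ → not eligible.
Employee Assistance Program — age 61 ≥ 25 ✓; 28 hrs/wk ≥ 20 ✓; rating 4 ≥ 2 ✓; eligible for Stock Purchase Plan ✓ → eligible.
Unlimited PTO Program — status part-time ✓; service 884 days ≥ 3 months (≈90 days) ✓; rating 4 ≥ 3 ✓; not enrolled in Stock Purchase Plan ✗ → not eligible.
Internet Stipend — status part-time ✓; service 884 days ≥ 24 months (≈720 days) ✓; rating 4 ≥ 2 ✓; eligible for Employee Assistance Program ✓ → eligible.
Supplemental Life Insurance — service 884 days ≥ 2 months (≈60 days) ✓; rating 4 ≥ 2 ✓; dept Sales ✗ → not eligible.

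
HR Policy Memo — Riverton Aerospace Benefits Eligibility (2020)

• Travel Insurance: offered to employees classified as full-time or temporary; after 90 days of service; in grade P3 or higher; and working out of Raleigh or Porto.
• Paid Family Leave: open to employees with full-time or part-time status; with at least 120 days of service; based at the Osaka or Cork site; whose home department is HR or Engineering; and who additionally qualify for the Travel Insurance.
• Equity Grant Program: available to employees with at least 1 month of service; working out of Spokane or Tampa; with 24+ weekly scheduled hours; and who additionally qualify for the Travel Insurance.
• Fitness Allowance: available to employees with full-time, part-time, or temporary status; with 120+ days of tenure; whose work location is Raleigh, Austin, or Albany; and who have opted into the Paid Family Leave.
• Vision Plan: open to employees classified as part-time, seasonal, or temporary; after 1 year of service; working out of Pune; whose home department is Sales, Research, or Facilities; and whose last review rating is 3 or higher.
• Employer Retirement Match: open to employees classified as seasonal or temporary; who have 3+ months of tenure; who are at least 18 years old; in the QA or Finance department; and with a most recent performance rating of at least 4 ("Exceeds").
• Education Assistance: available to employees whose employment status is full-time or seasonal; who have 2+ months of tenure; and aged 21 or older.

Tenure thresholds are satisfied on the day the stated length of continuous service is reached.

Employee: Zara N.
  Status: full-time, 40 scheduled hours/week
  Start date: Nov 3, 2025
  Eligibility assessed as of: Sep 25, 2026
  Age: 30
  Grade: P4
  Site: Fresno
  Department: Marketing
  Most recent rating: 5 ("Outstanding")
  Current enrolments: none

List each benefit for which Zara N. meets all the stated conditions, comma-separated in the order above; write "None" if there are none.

Service from Nov 3, 2025 to Sep 25, 2026: 326 days.
Travel Insurance — status full-time ✓; service 326 days ≥ 90 days ✓; grade P4 ≥ P3 ✓; site Fresno ✗ (not Raleigh or Porto) → not eligible.
Paid Family Leave — status full-time ✓; service 326 days ≥ 120 days ✓; site Fresno ✗ (not Osaka or Cork) → not eligible.
Equity Grant Program — service 326 days ≥ 1 month (≈30 days) ✓; site Fresno ✗ (not Spokane or Tampa) → not eligible.
Fitness Allowance — status full-time ✓; service 326 days ≥ 120 days ✓; site Fresno ✗ (not Raleigh, Austin, or Albany) → not eligible.
Vision Plan — status full-time ✗ (requires part-time, seasonal, or temporary) → not eligible.
Employer Retirement Match — status full-time ✗ (requires seasonal or temporary) → not eligible.
Education Assistance — status full-time ✓; service 326 days ≥ 2 months (≈60 days) ✓; age 30 ≥ 21 ✓ → eligible.

Education Assistance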